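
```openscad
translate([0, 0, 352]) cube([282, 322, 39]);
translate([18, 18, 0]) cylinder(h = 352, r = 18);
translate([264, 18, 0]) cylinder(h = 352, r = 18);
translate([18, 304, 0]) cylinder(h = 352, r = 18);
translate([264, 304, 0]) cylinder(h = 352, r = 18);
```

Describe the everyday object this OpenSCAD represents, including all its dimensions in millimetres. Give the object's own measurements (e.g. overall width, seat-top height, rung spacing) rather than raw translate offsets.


A simple wooden stool: a rectangular seat 282 mm (x) by 322 mm (y), 39 mm thick, top face at z = 391 mm, on four round legs, each 36 mm in diameter. The legs rest on z = 0, each leg's axis is inset half a diameter from the nearest pair of seat edges (so the leg's bounding box is flush with the corner).


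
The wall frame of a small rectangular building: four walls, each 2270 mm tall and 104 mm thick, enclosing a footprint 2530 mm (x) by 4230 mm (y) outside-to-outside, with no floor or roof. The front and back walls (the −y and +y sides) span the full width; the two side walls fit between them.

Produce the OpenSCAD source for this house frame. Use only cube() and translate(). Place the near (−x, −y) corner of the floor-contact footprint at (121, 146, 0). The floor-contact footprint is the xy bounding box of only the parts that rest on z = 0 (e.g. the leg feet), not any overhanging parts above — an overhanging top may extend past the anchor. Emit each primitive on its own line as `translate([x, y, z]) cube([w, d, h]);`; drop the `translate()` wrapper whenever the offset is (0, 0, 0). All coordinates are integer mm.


translate([121, 146, 0]) cube([2530, 104, 2270]);
translate([121, 4272, 0]) cube([2530, 104, 2270]);
translate([121, 250, 0]) cube([104, 4022, 2270]);
translate([2547, 250, 0]) cube([104, 4022, 2270]);


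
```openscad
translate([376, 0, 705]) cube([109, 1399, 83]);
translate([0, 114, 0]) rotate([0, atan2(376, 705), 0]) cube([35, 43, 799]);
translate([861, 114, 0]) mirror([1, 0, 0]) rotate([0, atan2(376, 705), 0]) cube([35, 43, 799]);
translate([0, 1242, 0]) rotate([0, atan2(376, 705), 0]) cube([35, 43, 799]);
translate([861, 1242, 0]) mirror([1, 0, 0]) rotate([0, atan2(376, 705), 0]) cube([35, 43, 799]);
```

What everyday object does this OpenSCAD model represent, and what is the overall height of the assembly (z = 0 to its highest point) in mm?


A sawhorse. The overall height is 788 mm.

A beam across two mirrored pairs of raked legs — a sawhorse. The beam's underside is at z = 705 (matching the legs' vertical rise in atan2(376, 705)) and the beam is 83 mm tall, so its top is at 705 + 83 = 788 mm. The raked legs top out at the beam's underside, so that is the highest point.


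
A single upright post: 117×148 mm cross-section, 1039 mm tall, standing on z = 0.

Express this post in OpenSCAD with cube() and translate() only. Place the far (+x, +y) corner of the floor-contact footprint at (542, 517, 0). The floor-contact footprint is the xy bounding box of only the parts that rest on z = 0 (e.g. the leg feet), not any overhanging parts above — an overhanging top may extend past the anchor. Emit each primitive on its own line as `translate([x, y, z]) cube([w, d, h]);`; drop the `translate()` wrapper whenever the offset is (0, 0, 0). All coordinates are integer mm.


translate([425, 369, 0]) cube([117, 148, 1039]);


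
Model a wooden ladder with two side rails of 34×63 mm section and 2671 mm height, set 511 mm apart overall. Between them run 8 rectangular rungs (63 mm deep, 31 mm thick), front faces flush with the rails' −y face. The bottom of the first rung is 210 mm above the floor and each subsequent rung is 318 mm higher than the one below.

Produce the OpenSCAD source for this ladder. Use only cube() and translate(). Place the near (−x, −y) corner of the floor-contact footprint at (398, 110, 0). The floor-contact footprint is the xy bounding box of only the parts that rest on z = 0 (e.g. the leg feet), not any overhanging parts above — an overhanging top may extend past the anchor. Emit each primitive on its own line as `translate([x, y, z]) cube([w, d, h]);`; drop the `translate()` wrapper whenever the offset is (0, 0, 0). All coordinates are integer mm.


translate([398, 110, 0]) cube([34, 63, 2671]);
translate([875, 110, 0]) cube([34, 63, 2671]);
translate([432, 110, 210]) cube([443, 63, 31]);
translate([432, 110, 528]) cube([443, 63, 31]);
translate([432, 110, 846]) cube([443, 63, 31]);
translate([432, 110, 1164]) cube([443, 63, 31]);
translate([432, 110, 1482]) cube([443, 63, 31]);
translate([432, 110, 1800]) cube([443, 63, 31]);
translate([432, 110, 2118]) cube([443, 63, 31]);
translate([432, 110, 2436]) cube([443, 63, 31]);


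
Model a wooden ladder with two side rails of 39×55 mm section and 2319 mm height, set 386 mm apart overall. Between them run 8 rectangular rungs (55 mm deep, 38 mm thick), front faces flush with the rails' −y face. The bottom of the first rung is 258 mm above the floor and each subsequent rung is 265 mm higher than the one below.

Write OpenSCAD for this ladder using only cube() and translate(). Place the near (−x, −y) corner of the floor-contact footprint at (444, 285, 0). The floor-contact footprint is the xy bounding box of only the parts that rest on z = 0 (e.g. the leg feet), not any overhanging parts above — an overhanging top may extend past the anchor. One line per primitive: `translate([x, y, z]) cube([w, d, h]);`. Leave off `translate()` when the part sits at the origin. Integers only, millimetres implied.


// rung span = 386 - 2*39 = 308
// rung[k] z = 258 + k*265
translate([444, 285, 0]) cube([39, 55, 2319]);
translate([791, 285, 0]) cube([39, 55, 2319]);
translate([483, 285, 258]) cube([308, 55, 38]);
translate([483, 285, 523]) cube([308, 55, 38]);
translate([483, 285, 788]) cube([308, 55, 38]);
translate([483, 285, 1053]) cube([308, 55, 38]);
translate([483, 285, 1318]) cube([308, 55, 38]);
translate([483, 285, 1583]) cube([308, 55, 38]);
translate([483, 285, 1848]) cube([308, 55, 38]);
translate([483, 285, 2113]) cube([308, 55, 38]);


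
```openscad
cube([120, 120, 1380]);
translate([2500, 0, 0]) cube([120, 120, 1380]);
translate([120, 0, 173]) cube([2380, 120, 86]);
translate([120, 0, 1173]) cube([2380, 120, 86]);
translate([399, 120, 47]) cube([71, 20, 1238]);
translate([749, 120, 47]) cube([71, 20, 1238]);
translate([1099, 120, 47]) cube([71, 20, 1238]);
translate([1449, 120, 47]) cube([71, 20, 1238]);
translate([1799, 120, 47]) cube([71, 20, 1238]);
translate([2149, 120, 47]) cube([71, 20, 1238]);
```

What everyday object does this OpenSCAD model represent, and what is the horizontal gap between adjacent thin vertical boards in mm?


A fence section. The picket gap is 279 mm.

Two posts, two rails, 6 pickets — a fence section. Span 2380 mm holds 6 pickets of 71 mm with 7 equal gaps: ⌊(2380 − 6·71) / 7⌋ = 279 mm.


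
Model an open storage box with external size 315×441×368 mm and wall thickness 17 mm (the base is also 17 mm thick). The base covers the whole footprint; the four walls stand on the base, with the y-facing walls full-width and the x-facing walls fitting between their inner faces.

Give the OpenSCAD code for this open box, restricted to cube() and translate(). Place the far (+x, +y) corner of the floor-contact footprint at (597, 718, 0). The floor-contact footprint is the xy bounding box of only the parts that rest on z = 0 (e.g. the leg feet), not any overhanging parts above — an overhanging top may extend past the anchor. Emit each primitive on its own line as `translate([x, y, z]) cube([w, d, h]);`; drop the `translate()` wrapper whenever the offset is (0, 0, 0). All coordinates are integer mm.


translate([282, 277, 0]) cube([315, 441, 17]);
translate([282, 277, 17]) cube([315, 17, 351]);
translate([282, 701, 17]) cube([315, 17, 351]);
translate([282, 294, 17]) cube([17, 407, 351]);
translate([580, 294, 17]) cube([17, 407, 351]);


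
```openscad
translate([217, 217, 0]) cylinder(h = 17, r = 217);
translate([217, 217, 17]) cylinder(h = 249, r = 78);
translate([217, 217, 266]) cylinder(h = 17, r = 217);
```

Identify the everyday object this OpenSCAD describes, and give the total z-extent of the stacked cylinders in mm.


A spool. The overall height is 283 mm.

Three coaxial cylinders, large–small–large — a spool. Two 17 mm flanges and a 249 mm core give 17 + 249 + 17 = 283 mm.


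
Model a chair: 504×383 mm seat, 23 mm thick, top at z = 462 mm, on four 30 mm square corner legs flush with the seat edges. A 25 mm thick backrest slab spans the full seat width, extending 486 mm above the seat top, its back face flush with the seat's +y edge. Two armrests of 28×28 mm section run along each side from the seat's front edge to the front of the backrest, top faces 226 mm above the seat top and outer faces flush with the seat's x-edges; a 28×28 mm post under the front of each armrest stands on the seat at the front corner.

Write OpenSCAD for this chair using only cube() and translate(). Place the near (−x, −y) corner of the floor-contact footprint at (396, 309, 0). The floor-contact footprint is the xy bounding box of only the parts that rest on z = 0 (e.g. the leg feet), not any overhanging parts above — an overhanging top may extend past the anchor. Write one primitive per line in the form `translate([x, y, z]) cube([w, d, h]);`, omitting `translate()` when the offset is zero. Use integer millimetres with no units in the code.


translate([396, 309, 439]) cube([504, 383, 23]);
translate([396, 309, 0]) cube([30, 30, 439]);
translate([870, 309, 0]) cube([30, 30, 439]);
translate([396, 662, 0]) cube([30, 30, 439]);
translate([870, 662, 0]) cube([30, 30, 439]);
translate([396, 667, 462]) cube([504, 25, 486]);
translate([396, 309, 660]) cube([28, 358, 28]);
translate([872, 309, 660]) cube([28, 358, 28]);
translate([396, 309, 462]) cube([28, 28, 198]);
translate([872, 309, 462]) cube([28, 28, 198]);


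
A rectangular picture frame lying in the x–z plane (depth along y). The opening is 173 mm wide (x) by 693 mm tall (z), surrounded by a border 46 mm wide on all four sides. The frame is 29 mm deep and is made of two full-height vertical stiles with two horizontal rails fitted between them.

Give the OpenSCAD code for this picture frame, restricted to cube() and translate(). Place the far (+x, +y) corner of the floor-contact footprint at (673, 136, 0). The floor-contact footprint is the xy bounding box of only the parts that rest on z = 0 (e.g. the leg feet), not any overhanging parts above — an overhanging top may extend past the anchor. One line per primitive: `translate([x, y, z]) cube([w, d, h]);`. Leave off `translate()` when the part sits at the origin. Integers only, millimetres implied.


translate([408, 107, 0]) cube([46, 29, 785]);
translate([627, 107, 0]) cube([46, 29, 785]);
translate([454, 107, 0]) cube([173, 29, 46]);
translate([454, 107, 739]) cube([173, 29, 46]);


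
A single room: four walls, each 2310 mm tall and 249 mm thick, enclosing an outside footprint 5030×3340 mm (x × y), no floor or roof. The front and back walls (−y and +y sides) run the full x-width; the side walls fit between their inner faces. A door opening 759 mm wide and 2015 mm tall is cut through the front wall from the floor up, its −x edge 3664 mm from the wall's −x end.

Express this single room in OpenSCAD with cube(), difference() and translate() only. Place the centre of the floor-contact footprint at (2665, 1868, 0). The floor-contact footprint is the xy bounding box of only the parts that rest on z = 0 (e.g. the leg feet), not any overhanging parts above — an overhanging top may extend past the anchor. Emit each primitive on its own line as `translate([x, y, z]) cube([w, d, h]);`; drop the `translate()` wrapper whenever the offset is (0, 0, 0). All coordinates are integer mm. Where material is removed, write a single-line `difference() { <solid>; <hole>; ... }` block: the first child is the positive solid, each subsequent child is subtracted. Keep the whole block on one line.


difference() { translate([150, 198, 0]) cube([5030, 249, 2310]); translate([3814, 198, 0]) cube([759, 249, 2015]); }
translate([150, 3289, 0]) cube([5030, 249, 2310]);
translate([150, 447, 0]) cube([249, 2842, 2310]);
translate([4931, 447, 0]) cube([249, 2842, 2310]);


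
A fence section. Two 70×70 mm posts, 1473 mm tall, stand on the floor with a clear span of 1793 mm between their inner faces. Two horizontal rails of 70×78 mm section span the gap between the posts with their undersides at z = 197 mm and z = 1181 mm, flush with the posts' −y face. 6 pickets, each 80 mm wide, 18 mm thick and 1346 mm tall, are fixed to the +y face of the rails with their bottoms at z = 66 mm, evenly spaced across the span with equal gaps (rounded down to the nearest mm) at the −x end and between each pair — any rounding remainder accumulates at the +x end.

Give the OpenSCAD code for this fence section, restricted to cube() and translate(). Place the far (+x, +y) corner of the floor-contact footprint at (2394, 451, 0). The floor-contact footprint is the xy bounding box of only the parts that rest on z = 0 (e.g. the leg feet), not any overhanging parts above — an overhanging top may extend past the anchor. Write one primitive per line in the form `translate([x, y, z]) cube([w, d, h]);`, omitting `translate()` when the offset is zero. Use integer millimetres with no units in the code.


translate([461, 381, 0]) cube([70, 70, 1473]);
translate([2324, 381, 0]) cube([70, 70, 1473]);
translate([531, 381, 197]) cube([1793, 70, 78]);
translate([531, 381, 1181]) cube([1793, 70, 78]);
translate([718, 451, 66]) cube([80, 18, 1346]);
translate([985, 451, 66]) cube([80, 18, 1346]);
translate([1252, 451, 66]) cube([80, 18, 1346]);
translate([1519, 451, 66]) cube([80, 18, 1346]);
translate([1786, 451, 66]) cube([80, 18, 1346]);
translate([2053, 451, 66]) cube([80, 18, 1346]);


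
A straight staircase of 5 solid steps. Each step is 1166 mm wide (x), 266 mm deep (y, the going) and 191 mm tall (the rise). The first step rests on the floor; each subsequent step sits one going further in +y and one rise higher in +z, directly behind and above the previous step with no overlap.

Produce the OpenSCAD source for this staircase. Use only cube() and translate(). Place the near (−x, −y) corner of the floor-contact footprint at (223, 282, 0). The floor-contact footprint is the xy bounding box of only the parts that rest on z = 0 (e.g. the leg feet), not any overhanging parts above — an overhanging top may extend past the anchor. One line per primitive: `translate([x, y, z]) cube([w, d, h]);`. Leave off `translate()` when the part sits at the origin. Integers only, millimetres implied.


translate([223, 282, 0]) cube([1166, 266, 191]);
translate([223, 548, 191]) cube([1166, 266, 191]);
translate([223, 814, 382]) cube([1166, 266, 191]);
translate([223, 1080, 573]) cube([1166, 266, 191]);
translate([223, 1346, 764]) cube([1166, 266, 191]);


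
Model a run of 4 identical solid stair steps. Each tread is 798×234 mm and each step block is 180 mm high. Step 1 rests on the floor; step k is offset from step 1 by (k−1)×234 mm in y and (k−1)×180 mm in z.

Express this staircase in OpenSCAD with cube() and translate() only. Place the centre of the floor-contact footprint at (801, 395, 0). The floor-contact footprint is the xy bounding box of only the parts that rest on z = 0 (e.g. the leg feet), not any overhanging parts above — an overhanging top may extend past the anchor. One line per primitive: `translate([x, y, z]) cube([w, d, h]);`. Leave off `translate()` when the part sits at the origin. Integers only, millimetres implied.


translate([402, 278, 0]) cube([798, 234, 180]);
translate([402, 512, 180]) cube([798, 234, 180]);
translate([402, 746, 360]) cube([798, 234, 180]);
translate([402, 980, 540]) cube([798, 234, 180]);


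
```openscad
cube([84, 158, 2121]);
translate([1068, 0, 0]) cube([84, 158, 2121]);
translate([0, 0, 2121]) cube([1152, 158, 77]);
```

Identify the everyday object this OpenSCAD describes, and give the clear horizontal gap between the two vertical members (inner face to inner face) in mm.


A door frame. The clear opening width is 984 mm.

Two 2121 mm tall posts with a header on top — a door frame. The left jamb is 84 mm wide at x = 0; the right jamb starts at x = 1068. The clear opening is 1068 − 84 = 984 mm.


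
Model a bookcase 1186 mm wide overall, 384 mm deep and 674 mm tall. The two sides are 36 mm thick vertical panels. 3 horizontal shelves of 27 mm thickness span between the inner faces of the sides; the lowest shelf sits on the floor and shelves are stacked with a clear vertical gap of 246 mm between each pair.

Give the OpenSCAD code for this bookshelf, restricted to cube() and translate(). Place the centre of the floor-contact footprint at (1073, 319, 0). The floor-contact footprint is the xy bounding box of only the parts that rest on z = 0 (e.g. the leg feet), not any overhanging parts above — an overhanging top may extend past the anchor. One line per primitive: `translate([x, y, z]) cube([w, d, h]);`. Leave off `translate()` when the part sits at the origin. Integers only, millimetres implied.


translate([480, 127, 0]) cube([36, 384, 674]);
translate([1630, 127, 0]) cube([36, 384, 674]);
translate([516, 127, 0]) cube([1114, 384, 27]);
translate([516, 127, 273]) cube([1114, 384, 27]);
translate([516, 127, 546]) cube([1114, 384, 27]);


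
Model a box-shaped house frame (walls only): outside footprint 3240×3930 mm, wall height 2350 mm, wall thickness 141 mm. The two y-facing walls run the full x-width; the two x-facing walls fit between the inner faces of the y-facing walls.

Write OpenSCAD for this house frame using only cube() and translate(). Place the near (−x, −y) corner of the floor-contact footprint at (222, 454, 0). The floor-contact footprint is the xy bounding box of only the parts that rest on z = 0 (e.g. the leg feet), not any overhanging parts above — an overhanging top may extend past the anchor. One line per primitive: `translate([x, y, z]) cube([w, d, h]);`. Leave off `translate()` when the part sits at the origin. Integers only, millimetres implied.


translate([222, 454, 0]) cube([3240, 141, 2350]);
translate([222, 4243, 0]) cube([3240, 141, 2350]);
translate([222, 595, 0]) cube([141, 3648, 2350]);
translate([3321, 595, 0]) cube([141, 3648, 2350]);


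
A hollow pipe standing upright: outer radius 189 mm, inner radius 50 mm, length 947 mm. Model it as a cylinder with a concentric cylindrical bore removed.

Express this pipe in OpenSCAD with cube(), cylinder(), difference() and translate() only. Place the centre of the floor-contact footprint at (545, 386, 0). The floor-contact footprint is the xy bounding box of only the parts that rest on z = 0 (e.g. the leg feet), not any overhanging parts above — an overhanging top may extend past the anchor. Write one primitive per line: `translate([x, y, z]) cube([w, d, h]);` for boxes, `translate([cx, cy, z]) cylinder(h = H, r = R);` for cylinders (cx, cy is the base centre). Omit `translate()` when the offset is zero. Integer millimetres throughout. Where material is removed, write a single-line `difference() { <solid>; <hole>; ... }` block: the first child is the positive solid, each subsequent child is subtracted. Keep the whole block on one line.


difference() { translate([545, 386, 0]) cylinder(h = 947, r = 189); translate([545, 386, 0]) cylinder(h = 947, r = 50); }


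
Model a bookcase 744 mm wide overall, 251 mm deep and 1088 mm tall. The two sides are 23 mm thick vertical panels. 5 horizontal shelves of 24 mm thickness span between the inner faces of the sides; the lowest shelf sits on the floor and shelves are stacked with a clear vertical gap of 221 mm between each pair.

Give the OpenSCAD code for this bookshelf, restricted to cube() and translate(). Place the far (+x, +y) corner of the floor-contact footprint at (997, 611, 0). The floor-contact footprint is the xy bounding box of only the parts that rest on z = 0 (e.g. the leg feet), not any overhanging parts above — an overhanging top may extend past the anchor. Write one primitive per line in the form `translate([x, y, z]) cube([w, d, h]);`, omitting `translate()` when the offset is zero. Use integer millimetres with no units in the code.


translate([253, 360, 0]) cube([23, 251, 1088]);
translate([974, 360, 0]) cube([23, 251, 1088]);
translate([276, 360, 0]) cube([698, 251, 24]);
translate([276, 360, 245]) cube([698, 251, 24]);
translate([276, 360, 490]) cube([698, 251, 24]);
translate([276, 360, 735]) cube([698, 251, 24]);
translate([276, 360, 980]) cube([698, 251, 24]);


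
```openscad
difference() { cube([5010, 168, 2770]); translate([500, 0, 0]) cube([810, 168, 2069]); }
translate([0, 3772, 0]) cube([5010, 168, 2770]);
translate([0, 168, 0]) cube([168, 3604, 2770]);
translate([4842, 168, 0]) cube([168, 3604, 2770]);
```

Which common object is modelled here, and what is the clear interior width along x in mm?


A single room. The interior width is 4674 mm.

Four walls enclosing a rectangle with a door in the front wall — a room. Outside width 5010 minus two 168 mm walls gives 4674 mm.


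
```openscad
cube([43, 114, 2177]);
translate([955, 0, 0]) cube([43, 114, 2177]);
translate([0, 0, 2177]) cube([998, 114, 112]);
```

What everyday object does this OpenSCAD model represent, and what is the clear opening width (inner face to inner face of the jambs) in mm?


A door frame. The clear opening width is 912 mm.

Two 2177 mm tall posts with a header on top — a door frame. The left jamb is 43 mm wide at x = 0; the right jamb starts at x = 955. The clear opening is 955 − 43 = 912 mm.


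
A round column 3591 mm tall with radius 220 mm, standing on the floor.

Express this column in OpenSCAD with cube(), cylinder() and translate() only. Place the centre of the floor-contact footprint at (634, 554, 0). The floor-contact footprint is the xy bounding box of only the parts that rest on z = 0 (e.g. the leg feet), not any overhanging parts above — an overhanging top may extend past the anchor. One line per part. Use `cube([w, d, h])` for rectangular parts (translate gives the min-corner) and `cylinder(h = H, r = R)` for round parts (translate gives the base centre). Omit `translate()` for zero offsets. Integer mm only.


translate([634, 554, 0]) cylinder(h = 3591, r = 220);


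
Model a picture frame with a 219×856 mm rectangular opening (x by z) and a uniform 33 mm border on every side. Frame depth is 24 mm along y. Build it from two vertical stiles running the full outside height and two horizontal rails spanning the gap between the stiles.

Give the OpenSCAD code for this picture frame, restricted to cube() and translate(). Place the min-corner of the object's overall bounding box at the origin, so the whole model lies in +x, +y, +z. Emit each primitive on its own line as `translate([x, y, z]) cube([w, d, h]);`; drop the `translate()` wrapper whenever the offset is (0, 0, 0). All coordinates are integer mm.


cube([33, 24, 922]);
translate([252, 0, 0]) cube([33, 24, 922]);
translate([33, 0, 0]) cube([219, 24, 33]);
translate([33, 0, 889]) cube([219, 24, 33]);


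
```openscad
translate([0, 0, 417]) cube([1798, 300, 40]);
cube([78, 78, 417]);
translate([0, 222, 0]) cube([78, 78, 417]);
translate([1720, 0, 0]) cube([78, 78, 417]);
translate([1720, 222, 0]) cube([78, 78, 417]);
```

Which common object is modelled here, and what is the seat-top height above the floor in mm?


A bench. The seat-top height is 457 mm.

A long slab on four corner posts — a bench. The slab sits at z = 417 with thickness 40, so the top is 417 + 40 = 457 mm.


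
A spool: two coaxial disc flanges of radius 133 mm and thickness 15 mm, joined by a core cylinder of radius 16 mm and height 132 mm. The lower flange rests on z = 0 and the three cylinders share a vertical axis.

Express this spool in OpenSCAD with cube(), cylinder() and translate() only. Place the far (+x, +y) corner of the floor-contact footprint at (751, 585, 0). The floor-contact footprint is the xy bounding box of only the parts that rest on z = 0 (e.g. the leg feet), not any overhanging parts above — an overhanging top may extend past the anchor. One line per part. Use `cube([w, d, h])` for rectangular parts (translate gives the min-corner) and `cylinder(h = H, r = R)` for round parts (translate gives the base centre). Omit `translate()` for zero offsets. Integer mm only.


translate([618, 452, 0]) cylinder(h = 15, r = 133);
translate([618, 452, 15]) cylinder(h = 132, r = 16);
translate([618, 452, 147]) cylinder(h = 15, r = 133);


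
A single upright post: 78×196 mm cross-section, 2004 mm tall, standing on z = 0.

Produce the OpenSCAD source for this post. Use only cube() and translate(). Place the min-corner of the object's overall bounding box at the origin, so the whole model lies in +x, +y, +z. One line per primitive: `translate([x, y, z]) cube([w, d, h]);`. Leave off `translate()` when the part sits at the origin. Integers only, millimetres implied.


cube([78, 196, 2004]);


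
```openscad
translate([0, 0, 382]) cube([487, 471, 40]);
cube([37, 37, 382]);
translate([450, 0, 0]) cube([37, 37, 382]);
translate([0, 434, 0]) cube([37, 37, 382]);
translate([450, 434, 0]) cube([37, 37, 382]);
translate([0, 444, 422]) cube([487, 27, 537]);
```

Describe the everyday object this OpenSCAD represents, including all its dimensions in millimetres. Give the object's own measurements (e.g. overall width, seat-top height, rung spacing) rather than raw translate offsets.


A chair. The seat is a 487×471×40 mm slab with its top at z = 422 mm, on four 37×37 mm corner legs (flush with the seat edges, standing on z = 0). A flat backrest 27 mm thick, 537 mm tall, spans the full seat width and rises from the seat top along its +y edge, rear face flush with the rear of the seat.


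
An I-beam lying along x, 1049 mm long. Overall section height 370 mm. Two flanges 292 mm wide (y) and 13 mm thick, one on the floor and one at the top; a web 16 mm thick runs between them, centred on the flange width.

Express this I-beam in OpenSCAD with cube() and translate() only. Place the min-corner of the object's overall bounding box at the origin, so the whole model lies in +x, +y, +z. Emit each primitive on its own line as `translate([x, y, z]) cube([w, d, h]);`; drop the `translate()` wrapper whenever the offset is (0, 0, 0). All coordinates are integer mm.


cube([1049, 292, 13]);
translate([0, 138, 13]) cube([1049, 16, 344]);
translate([0, 0, 357]) cube([1049, 292, 13]);


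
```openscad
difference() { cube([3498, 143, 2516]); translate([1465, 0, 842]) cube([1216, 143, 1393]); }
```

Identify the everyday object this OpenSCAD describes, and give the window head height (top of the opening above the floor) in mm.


A wall with a window opening. The window head height is 2235 mm.

A wall with a rectangular opening subtracted — a window. Sill at z = 842, opening 1393 mm tall, so the head is at 842 + 1393 = 2235 mm.


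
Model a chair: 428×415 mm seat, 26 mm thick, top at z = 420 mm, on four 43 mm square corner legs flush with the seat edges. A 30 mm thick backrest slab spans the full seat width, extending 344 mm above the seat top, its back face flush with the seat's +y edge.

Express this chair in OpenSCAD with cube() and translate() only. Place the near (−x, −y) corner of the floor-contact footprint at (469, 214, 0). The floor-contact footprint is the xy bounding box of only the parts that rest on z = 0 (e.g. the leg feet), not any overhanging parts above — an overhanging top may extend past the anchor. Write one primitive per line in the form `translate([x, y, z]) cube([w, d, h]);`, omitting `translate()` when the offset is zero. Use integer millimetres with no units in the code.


// leg_h = 420 - 26 = 394
translate([469, 214, 394]) cube([428, 415, 26]);
translate([469, 214, 0]) cube([43, 43, 394]);
translate([854, 214, 0]) cube([43, 43, 394]);
translate([469, 586, 0]) cube([43, 43, 394]);
translate([854, 586, 0]) cube([43, 43, 394]);
translate([469, 599, 420]) cube([428, 30, 344]);


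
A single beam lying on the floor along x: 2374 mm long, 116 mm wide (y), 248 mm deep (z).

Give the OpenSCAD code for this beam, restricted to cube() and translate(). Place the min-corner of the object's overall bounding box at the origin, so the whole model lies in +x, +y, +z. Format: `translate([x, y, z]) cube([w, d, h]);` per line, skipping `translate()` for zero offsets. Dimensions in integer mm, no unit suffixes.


cube([2374, 116, 248]);


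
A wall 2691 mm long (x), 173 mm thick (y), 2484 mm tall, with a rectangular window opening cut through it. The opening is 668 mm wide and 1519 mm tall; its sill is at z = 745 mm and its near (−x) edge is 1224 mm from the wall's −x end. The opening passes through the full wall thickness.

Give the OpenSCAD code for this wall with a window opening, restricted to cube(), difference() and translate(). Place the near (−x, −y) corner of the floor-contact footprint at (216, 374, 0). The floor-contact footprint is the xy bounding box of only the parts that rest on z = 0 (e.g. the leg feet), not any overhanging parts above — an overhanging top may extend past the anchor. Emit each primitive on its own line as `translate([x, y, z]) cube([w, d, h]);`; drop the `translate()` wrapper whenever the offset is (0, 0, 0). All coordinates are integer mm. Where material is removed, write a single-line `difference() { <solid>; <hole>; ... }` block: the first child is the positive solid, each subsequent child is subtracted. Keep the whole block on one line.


difference() { translate([216, 374, 0]) cube([2691, 173, 2484]); translate([1440, 374, 745]) cube([668, 173, 1519]); }


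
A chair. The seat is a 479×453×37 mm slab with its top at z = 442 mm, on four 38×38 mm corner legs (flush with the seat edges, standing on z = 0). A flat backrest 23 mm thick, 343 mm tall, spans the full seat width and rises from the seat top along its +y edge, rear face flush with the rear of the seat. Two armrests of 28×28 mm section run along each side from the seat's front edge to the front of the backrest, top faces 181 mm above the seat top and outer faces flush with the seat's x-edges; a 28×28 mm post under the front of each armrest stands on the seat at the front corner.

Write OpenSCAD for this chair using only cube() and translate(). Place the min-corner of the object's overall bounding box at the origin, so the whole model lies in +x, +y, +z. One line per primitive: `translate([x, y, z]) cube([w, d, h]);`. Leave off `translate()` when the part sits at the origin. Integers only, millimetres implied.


// leg_h = 442 - 37 = 405
// arm post h = 181 - 28 = 153
translate([0, 0, 405]) cube([479, 453, 37]);
cube([38, 38, 405]);
translate([441, 0, 0]) cube([38, 38, 405]);
translate([0, 415, 0]) cube([38, 38, 405]);
translate([441, 415, 0]) cube([38, 38, 405]);
translate([0, 430, 442]) cube([479, 23, 343]);
translate([0, 0, 595]) cube([28, 430, 28]);
translate([451, 0, 595]) cube([28, 430, 28]);
translate([0, 0, 442]) cube([28, 28, 153]);
translate([451, 0, 442]) cube([28, 28, 153]);


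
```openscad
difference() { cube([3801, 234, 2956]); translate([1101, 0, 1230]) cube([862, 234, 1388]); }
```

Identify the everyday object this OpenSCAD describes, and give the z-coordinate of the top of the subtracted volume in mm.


A wall with a window opening. The window head height is 2618 mm.

A wall with a rectangular opening subtracted — a window. Sill at z = 1230, opening 1388 mm tall, so the head is at 1230 + 1388 = 2618 mm.


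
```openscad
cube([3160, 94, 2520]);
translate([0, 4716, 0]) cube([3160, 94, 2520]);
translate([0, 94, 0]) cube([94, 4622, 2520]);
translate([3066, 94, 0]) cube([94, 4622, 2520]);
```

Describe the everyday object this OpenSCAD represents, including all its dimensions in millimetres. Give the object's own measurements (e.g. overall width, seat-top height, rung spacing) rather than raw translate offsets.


The wall frame of a small rectangular building: four walls, each 2520 mm tall and 94 mm thick, enclosing a footprint 3160 mm (x) by 4810 mm (y) outside-to-outside, with no floor or roof. The front and back walls (the −y and +y sides) span the full width; the two side walls fit between them.


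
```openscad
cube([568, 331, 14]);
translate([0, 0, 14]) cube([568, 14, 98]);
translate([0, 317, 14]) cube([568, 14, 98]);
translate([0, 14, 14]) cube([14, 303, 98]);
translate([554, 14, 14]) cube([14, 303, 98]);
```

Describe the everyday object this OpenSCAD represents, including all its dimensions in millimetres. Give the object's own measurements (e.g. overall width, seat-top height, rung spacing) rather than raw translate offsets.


An open-topped rectangular box: outside dimensions 568×331×112 mm, with a uniform wall and base thickness of 14 mm. The base is a full 568×331 slab on the floor; four walls sit on top of the base. The front and back walls (the −y and +y sides) span the full width; the two side walls fit between them.


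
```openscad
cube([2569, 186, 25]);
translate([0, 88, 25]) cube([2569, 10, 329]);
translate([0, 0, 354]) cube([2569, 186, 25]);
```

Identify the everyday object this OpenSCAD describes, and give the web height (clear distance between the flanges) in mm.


An I-beam. The web height is 329 mm.

Two wide flanges with a thin centred web — an I-beam. Overall 379 mm minus two 25 mm flanges gives a web of 379 − 2·25 = 329 mm.


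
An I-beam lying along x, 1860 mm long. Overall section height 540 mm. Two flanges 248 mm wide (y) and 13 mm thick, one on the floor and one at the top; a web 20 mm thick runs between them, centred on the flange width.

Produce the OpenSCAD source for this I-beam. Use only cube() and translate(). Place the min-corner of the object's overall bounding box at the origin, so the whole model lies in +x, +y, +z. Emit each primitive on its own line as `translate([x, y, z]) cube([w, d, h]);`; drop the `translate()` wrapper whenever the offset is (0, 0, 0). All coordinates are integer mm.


cube([1860, 248, 13]);
translate([0, 114, 13]) cube([1860, 20, 514]);
translate([0, 0, 527]) cube([1860, 248, 13]);


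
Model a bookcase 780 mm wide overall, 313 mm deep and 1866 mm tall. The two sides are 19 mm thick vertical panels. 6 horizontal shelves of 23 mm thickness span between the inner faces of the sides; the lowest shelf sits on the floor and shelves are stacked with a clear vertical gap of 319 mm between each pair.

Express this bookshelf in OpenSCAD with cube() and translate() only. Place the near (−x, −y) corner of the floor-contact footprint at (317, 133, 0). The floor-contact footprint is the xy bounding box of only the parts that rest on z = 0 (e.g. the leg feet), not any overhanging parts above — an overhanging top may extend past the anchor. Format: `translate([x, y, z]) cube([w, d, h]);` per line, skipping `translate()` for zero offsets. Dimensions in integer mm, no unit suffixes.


translate([317, 133, 0]) cube([19, 313, 1866]);
translate([1078, 133, 0]) cube([19, 313, 1866]);
translate([336, 133, 0]) cube([742, 313, 23]);
translate([336, 133, 342]) cube([742, 313, 23]);
translate([336, 133, 684]) cube([742, 313, 23]);
translate([336, 133, 1026]) cube([742, 313, 23]);
translate([336, 133, 1368]) cube([742, 313, 23]);
translate([336, 133, 1710]) cube([742, 313, 23]);


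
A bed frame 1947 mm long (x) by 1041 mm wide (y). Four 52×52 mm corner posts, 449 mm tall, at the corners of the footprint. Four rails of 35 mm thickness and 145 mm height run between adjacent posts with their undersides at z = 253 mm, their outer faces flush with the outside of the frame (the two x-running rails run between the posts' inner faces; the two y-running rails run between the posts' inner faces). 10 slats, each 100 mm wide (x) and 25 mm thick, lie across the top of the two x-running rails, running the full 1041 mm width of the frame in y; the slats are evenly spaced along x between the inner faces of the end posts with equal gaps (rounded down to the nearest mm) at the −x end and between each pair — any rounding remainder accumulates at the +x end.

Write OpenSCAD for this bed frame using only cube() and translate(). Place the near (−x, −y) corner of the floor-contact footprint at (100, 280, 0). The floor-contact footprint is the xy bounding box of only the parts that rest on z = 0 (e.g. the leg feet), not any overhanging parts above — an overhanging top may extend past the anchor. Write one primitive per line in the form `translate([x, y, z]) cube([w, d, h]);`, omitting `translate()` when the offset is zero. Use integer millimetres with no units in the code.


translate([100, 280, 0]) cube([52, 52, 449]);
translate([100, 1269, 0]) cube([52, 52, 449]);
translate([1995, 280, 0]) cube([52, 52, 449]);
translate([1995, 1269, 0]) cube([52, 52, 449]);
translate([152, 280, 253]) cube([1843, 35, 145]);
translate([152, 1286, 253]) cube([1843, 35, 145]);
translate([100, 332, 253]) cube([35, 937, 145]);
translate([2012, 332, 253]) cube([35, 937, 145]);
translate([228, 280, 398]) cube([100, 1041, 25]);
translate([404, 280, 398]) cube([100, 1041, 25]);
translate([580, 280, 398]) cube([100, 1041, 25]);
translate([756, 280, 398]) cube([100, 1041, 25]);
translate([932, 280, 398]) cube([100, 1041, 25]);
translate([1108, 280, 398]) cube([100, 1041, 25]);
translate([1284, 280, 398]) cube([100, 1041, 25]);
translate([1460, 280, 398]) cube([100, 1041, 25]);
translate([1636, 280, 398]) cube([100, 1041, 25]);
translate([1812, 280, 398]) cube([100, 1041, 25]);


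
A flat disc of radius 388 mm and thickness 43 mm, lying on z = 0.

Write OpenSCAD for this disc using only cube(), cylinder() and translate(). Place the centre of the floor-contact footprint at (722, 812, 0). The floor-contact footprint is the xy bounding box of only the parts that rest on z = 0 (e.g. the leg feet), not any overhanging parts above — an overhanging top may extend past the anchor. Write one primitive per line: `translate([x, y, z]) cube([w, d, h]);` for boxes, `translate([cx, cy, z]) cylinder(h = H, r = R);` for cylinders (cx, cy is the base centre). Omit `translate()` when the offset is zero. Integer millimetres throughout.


translate([722, 812, 0]) cylinder(h = 43, r = 388);


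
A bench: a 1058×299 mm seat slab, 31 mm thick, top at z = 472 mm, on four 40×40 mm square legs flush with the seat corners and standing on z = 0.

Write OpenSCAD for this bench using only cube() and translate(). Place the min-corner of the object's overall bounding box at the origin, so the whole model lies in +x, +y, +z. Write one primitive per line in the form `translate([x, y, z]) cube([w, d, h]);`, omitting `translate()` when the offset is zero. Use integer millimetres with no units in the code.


translate([0, 0, 441]) cube([1058, 299, 31]);
cube([40, 40, 441]);
translate([0, 259, 0]) cube([40, 40, 441]);
translate([1018, 0, 0]) cube([40, 40, 441]);
translate([1018, 259, 0]) cube([40, 40, 441]);


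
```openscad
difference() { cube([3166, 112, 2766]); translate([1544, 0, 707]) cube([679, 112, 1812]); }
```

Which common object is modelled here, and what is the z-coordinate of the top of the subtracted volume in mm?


A wall with a window opening. The window head height is 2519 mm.

A wall with a rectangular opening subtracted — a window. Sill at z = 707, opening 1812 mm tall, so the head is at 707 + 1812 = 2519 mm.


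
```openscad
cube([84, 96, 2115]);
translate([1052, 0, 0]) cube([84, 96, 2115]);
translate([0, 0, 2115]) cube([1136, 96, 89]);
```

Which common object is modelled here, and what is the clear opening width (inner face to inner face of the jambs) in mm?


A door frame. The clear opening width is 968 mm.

Two 2115 mm tall posts with a header on top — a door frame. The left jamb is 84 mm wide at x = 0; the right jamb starts at x = 1052. The clear opening is 1052 − 84 = 968 mm.


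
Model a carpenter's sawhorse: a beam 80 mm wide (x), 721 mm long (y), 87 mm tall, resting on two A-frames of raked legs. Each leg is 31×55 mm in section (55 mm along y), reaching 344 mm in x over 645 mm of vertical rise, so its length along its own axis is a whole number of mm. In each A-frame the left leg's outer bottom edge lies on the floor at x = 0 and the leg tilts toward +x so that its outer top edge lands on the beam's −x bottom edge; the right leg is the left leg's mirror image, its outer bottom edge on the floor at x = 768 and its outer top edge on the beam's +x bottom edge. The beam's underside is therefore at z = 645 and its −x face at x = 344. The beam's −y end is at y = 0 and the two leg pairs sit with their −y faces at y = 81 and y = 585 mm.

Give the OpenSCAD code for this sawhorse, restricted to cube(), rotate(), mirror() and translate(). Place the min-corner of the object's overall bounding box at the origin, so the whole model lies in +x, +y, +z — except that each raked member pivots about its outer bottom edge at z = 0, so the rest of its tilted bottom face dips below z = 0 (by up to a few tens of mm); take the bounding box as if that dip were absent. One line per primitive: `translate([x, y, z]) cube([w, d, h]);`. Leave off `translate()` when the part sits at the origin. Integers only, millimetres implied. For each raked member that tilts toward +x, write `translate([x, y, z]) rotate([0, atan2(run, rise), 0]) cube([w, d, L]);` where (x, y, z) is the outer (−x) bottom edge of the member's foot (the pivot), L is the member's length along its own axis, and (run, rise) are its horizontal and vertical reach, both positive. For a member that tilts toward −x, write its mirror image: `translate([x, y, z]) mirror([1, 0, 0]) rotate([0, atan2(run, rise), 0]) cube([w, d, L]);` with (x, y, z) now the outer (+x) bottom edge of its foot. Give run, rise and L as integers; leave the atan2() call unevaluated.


translate([344, 0, 645]) cube([80, 721, 87]);
translate([0, 81, 0]) rotate([0, atan2(344, 645), 0]) cube([31, 55, 731]);
translate([768, 81, 0]) mirror([1, 0, 0]) rotate([0, atan2(344, 645), 0]) cube([31, 55, 731]);
translate([0, 585, 0]) rotate([0, atan2(344, 645), 0]) cube([31, 55, 731]);
translate([768, 585, 0]) mirror([1, 0, 0]) rotate([0, atan2(344, 645), 0]) cube([31, 55, 731]);
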